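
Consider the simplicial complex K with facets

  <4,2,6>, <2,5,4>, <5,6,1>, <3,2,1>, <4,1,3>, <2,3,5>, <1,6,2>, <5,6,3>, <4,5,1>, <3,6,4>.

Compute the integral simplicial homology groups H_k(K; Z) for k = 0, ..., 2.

H_0 ≅ Z,  H_1 ≅ Z/2Z,  H_2 = 0.

We work with the vertex ordering 1 < 2 < 3 < 4 < 5 < 6. The simplices of K, each written with vertices in increasing order, are:

  0-simplices (6): [1], [2], [3], [4], [5], [6]
  1-simplices (15): [1,2], [1,3], [1,4], [1,5], [1,6], [2,3], [2,4], [2,5], [2,6], [3,4], [3,5], [3,6], [4,5], [4,6], [5,6]
  2-simplices (10): [1,2,3], [1,2,6], [1,3,4], [1,4,5], [1,5,6], [2,3,5], [2,4,5], [2,4,6], [3,4,6], [3,5,6]

so the chain groups are C_0 ≅ Z^6, C_1 ≅ Z^15, C_2 ≅ Z^10.

Boundary ∂_1: C_1 → C_0 maps an edge to its endpoints' difference, ∂[p,q] = q − p.
As a 6×15 matrix over Z this has rank 5, with invariant factors (1,1,1,1,1).

Boundary ∂_2: C_2 → C_1 sends each 2-simplex [p,q,r] to [q,r] − [p,r] + [p,q]. For instance
  ∂[1,5,6] = [5,6] − [1,6] + [1,5],
  ∂[2,3,5] = [3,5] − [2,5] + [2,3].
As a 15×10 matrix over Z this has rank 10, with invariant factors (1,1,1,1,1,1,1,1,1,2).

Computing H_k = (kernel of ∂_k) / (image of ∂_{k+1}):

  H_0: rank C_0 − rank ∂_1 = 6 − 5 = 1, and the invariant factors of ∂_1 are all 1, so H_0 = Z.
  H_1: rank ker ∂_1 − rank ∂_2 = (15 − 5) − 10 = 0, and ∂_2 has invariant factor 2 > 1, so H_1 = Z/2Z.
  H_2: rank ker ∂_2 − rank ∂_3 = (10 − 10) − 0 = 0, and there is no ∂_3, so H_2 = 0.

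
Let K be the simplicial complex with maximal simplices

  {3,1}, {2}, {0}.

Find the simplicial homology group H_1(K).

Fix the vertex order 0 < 1 < 2 < 3 and write every simplex with vertices in increasing order. Then dim K = 1 and the simplices of K are:

  0-simplices (4): [0], [1], [2], [3]
  1-simplices (1): [1,3]

Hence C_0 ≅ Z^4, C_1 ≅ Z^1.

Boundary ∂_1: C_1 → C_0 maps an edge to its endpoints' difference, ∂[p,q] = q − p.
As a 4×1 matrix over Z this has rank 1, with invariant factors (1).

Now H_k = ker ∂_k / im ∂_{k+1}, so:

  H_1: rank ker ∂_1 − rank ∂_2 = (1 − 1) − 0 = 0, and there is no ∂_2, so H_1 ≅ 0.

(K is a triangulation of the disjoint union of the 1-simplex and a set of 2 points.)

H_1 ≅ 0.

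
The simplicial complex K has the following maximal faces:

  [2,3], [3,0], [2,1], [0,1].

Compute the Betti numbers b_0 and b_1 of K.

Fix the vertex order 0 < 1 < 2 < 3 and write every simplex with vertices in increasing order. Then dim K = 1 and the simplices of K are:

  0-simplices (4): [0], [1], [2], [3]
  1-simplices (4): [0,1], [0,3], [1,2], [2,3]

giving chain groups C_0 ≅ Z^4, C_1 ≅ Z^4.

The boundary map ∂_1: C_1 → C_0 is given by ∂[p,q] = [q] − [p]. For instance
  ∂[0,3] = [3] − [0].
The 4×4 boundary matrix has rank 3 and Smith normal form diag(1,1,1).

Now H_k = ker ∂_k / im ∂_{k+1}, so:

  H_0: rank C_0 − rank ∂_1 = 4 − 3 = 1, and the invariant factors of ∂_1 are all 1, so H_0 = Z.
  H_1: rank ker ∂_1 − rank ∂_2 = (4 − 3) − 0 = 1, and there is no ∂_2, so H_1 = Z.

Hence the Betti numbers are b_0 = 1, b_1 = 1.

b_0 = 1, b_1 = 1.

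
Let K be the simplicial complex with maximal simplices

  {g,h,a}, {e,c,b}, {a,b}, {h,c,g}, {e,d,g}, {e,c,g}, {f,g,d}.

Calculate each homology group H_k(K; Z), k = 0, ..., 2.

Fix the vertex order a < b < c < d < e < f < g < h and write every simplex with vertices in increasing order. Then dim K = 2 and the simplices of K are:

  0-simplices (8): a, b, c, d, e, f, g, h
  1-simplices (14): ab, ag, ah, bc, be, ce, cg, ch, de, df, dg, eg, fg, gh
  2-simplices (6): agh, bce, ceg, cgh, deg, dfg

Hence C_0 ≅ Z^8, C_1 ≅ Z^14, C_2 ≅ Z^6.

∂_1: C_1 → C_0 maps an edge to its endpoints' difference, ∂[p,q] = q − p. For instance
  ∂dg = g − d.
The resulting 8×14 matrix has rank 7, and its Smith normal form has invariant factors (1,1,1,1,1,1,1).

The boundary map ∂_2: C_2 → C_1 maps a triangle to the signed sum of its edges. For instance
  ∂cgh = gh − ch + cg,
  ∂deg = eg − dg + de.
The 14×6 boundary matrix has rank 6 and Smith normal form diag(1,1,1,1,1,1).

From H_k ≅ ker(∂_k) / im(∂_{k+1}) we obtain:

  H_0: rank C_0 − rank ∂_1 = 8 − 7 = 1, and the invariant factors of ∂_1 are all 1, so H_0 ≅ Z.
  H_1: rank ker ∂_1 − rank ∂_2 = (14 − 7) − 6 = 1, and the invariant factors of ∂_2 are all 1, so H_1 ≅ Z.
  H_2: rank ker ∂_2 − rank ∂_3 = (6 − 6) − 0 = 0, and there is no ∂_3, so H_2 ≅ 0.

H_0 ≅ Z,  H_1 ≅ Z,  H_2 = 0.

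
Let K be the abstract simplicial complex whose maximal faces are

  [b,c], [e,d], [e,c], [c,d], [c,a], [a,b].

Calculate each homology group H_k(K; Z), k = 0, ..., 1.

H_0 = Z,  H_1 = Z^2.

Fix the vertex order a < b < c < d < e and write every simplex with vertices in increasing order. Then dim K = 1 and the simplices of K are:

  0-simplices (5): a, b, c, d, e
  1-simplices (6): ab, ac, bc, cd, ce, de

so the chain groups are C_0 ≅ Z^5, C_1 ≅ Z^6.

The boundary map ∂_1: C_1 → C_0 maps an edge to its endpoints' difference, ∂[p,q] = q − p. For instance
  ∂ab = b − a.
The resulting 5×6 matrix has rank 4, and its Smith normal form has invariant factors (1,1,1,1).

From H_k ≅ ker(∂_k) / im(∂_{k+1}) we obtain:

  H_0: rank C_0 − rank ∂_1 = 5 − 4 = 1, and the invariant factors of ∂_1 are all 1, so H_0 ≅ Z.
  H_1: rank ker ∂_1 − rank ∂_2 = (6 − 4) − 0 = 2, and there is no ∂_2, so H_1 ≅ Z^2.

As a check, the Euler characteristic is 5 − 6 = -1, which agrees with 1 − 2 = -1.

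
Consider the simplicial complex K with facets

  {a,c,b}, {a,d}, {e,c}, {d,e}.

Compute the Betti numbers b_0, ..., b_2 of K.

Order the vertices as a < b < c < d < e. Listing each simplex with vertices in this order, K has dimension 2 with simplices:

  0-simplices (5): a, b, c, d, e
  1-simplices (6): ab, ac, ad, bc, ce, de
  2-simplices (1): abc

giving chain groups C_0 ≅ Z^5, C_1 ≅ Z^6, C_2 ≅ Z^1.

The boundary map ∂_1: C_1 → C_0 sends each edge [p,q] (with p < q) to q − p.
As a 5×6 matrix over Z this has rank 4, with invariant factors (1,1,1,1).

Boundary ∂_2: C_2 → C_1 acts by ∂[p,q,r] = [q,r] − [p,r] + [p,q]. For instance
  ∂abc = bc − ac + ab.
This gives a 6×1 integer matrix of rank 1; reducing to Smith normal form yields diagonal entries (1).

From H_k ≅ ker(∂_k) / im(∂_{k+1}) we obtain:

  H_0: rank C_0 − rank ∂_1 = 5 − 4 = 1, and the invariant factors of ∂_1 are all 1, so H_0 ≅ Z.
  H_1: rank ker ∂_1 − rank ∂_2 = (6 − 4) − 1 = 1, and the invariant factors of ∂_2 are all 1, so H_1 ≅ Z.
  H_2: rank ker ∂_2 − rank ∂_3 = (1 − 1) − 0 = 0, and there is no ∂_3, so H_2 ≅ 0.

As a check, the Euler characteristic is 5 − 6 + 1 = 0, which agrees with 1 − 1 + 0 = 0.

Hence the Betti numbers are b_0 = 1, b_1 = 1, b_2 = 0.

b_0 = 1, b_1 = 1, b_2 = 0.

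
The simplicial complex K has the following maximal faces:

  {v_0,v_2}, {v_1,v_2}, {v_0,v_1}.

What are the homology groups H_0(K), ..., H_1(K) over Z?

Order the vertices as v_0 < v_1 < v_2. Listing each simplex with vertices in this order, K has dimension 1 with simplices:

  0-simplices (3): [v_0], [v_1], [v_2]
  1-simplices (3): [v_0,v_1], [v_0,v_2], [v_1,v_2]

so the chain groups are C_0 ≅ Z^3, C_1 ≅ Z^3.

The boundary map ∂_1: C_1 → C_0 maps an edge to its endpoints' difference, ∂[p,q] = q − p. For instance
  ∂[v_0,v_2] = [v_2] − [v_0].
The resulting 3×3 matrix has rank 2, and its Smith normal form has invariant factors (1,1).

Now H_k = ker ∂_k / im ∂_{k+1}, so:

  H_0: rank C_0 − rank ∂_1 = 3 − 2 = 1, and the invariant factors of ∂_1 are all 1, so H_0 = Z.
  H_1: rank ker ∂_1 − rank ∂_2 = (3 − 2) − 0 = 1, and there is no ∂_2, so H_1 = Z.

As a check, the Euler characteristic is 3 − 3 = 0, which agrees with 1 − 1 = 0.

H_0 = Z,  H_1 = Z.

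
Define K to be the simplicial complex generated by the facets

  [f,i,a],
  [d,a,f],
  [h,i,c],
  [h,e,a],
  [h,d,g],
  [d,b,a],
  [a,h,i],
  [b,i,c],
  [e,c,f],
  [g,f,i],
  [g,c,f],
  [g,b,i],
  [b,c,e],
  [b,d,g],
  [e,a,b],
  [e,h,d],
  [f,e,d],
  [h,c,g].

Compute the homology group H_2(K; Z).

H_2 ≅ 0.

We work with the vertex ordering a < b < c < d < e < f < g < h < i. The simplices of K, each written with vertices in increasing order, are:

  0-simplices (9): a, b, c, d, e, f, g, h, i
  1-simplices (27): ab, ad, ae, af, ah, ai, bc, bd, be, bg, bi, ce, cf, cg, ch, ci, de, df, dg, dh, ef, eh, fg, fi, gh, gi, hi
  2-simplices (18): abd, abe, adf, aeh, afi, ahi, bce, bci, bdg, bgi, cef, cfg, cgh, chi, def, deh, dgh, fgi

giving chain groups C_0 ≅ Z^9, C_1 ≅ Z^27, C_2 ≅ Z^18.

∂_1: C_1 → C_0 maps an edge to its endpoints' difference, ∂[p,q] = q − p.
The 9×27 boundary matrix has rank 8 and Smith normal form diag(1,1,1,1,1,1,1,1).

∂_2: C_2 → C_1 acts by ∂[p,q,r] = [q,r] − [p,r] + [p,q]. For instance
  ∂ahi = hi − ai + ah,
  ∂bgi = gi − bi + bg.
This gives a 27×18 integer matrix of rank 18; reducing to Smith normal form yields diagonal entries (1,1,1,1,1,1,1,1,1,1,1,1,1,1,1,1,1,2).

From H_k ≅ ker(∂_k) / im(∂_{k+1}) we obtain:

  H_2: rank ker ∂_2 − rank ∂_3 = (18 − 18) − 0 = 0, and there is no ∂_3, so H_2 ≅ 0.

(K is a triangulation of the Klein bottle.)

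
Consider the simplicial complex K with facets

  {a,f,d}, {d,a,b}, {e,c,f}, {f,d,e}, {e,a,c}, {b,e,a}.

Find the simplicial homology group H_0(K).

Fix the vertex order a < b < c < d < e < f and write every simplex with vertices in increasing order. Then dim K = 2 and the simplices of K are:

  0-simplices (6): a, b, c, d, e, f
  1-simplices (12): ab, ac, ad, ae, af, bd, be, ce, cf, de, df, ef
  2-simplices (6): abd, abe, ace, adf, cef, def

Hence C_0 ≅ Z^6, C_1 ≅ Z^12, C_2 ≅ Z^6.

The boundary map ∂_1: C_1 → C_0 maps an edge to its endpoints' difference, ∂[p,q] = q − p. For instance
  ∂ab = b − a.
As a 6×12 matrix over Z this has rank 5, with invariant factors (1,1,1,1,1).

The boundary map ∂_2: C_2 → C_1 maps a triangle to the signed sum of its edges. For instance
  ∂abd = bd − ad + ab,
  ∂adf = df − af + ad.
As a 12×6 matrix over Z this has rank 6, with invariant factors (1,1,1,1,1,1).

From H_k ≅ ker(∂_k) / im(∂_{k+1}) we obtain:

  H_0: rank C_0 − rank ∂_1 = 6 − 5 = 1, and the invariant factors of ∂_1 are all 1, so H_0 = Z.

H_0 = Z.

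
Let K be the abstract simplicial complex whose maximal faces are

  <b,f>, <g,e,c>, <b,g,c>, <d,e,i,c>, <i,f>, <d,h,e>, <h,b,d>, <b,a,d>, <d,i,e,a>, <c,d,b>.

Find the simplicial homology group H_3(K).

We work with the vertex ordering a < b < c < d < e < f < g < h < i. The simplices of K, each written with vertices in increasing order, are:

  0-simplices (9): a, b, c, d, e, f, g, h, i
  1-simplices (20): ab, ad, ae, ai, bc, bd, bf, bg, bh, cd, ce, cg, ci, de, dh, di, eg, eh, ei, fi
  2-simplices (13): abd, ade, adi, aei, bcd, bcg, bdh, cde, cdi, ceg, cei, deh, dei
  3-simplices (2): adei, cdei

giving chain groups C_0 ≅ Z^9, C_1 ≅ Z^20, C_2 ≅ Z^13, C_3 ≅ Z^2.

Boundary ∂_1: C_1 → C_0 sends each edge [p,q] (with p < q) to q − p. For instance
  ∂fi = i − f.
As a 9×20 matrix over Z this has rank 8, with invariant factors (1,1,1,1,1,1,1,1).

Boundary ∂_2: C_2 → C_1 sends each 2-simplex [p,q,r] to [q,r] − [p,r] + [p,q]. For instance
  ∂ceg = eg − cg + ce,
  ∂ade = de − ae + ad.
The 20×13 boundary matrix has rank 11 and Smith normal form diag(1,1,1,1,1,1,1,1,1,1,1).

The boundary map ∂_3: C_3 → C_2 sends each 3-simplex σ to the alternating sum Σ_i (−1)^i (σ with its i-th vertex removed). For instance
  ∂cdei = dei − cei + cdi − cde,
  ∂adei = dei − aei + adi − ade.
As a 13×2 matrix over Z this has rank 2, with invariant factors (1,1).

Reading off H_k = ker ∂_k / im ∂_{k+1}:

  H_3: rank ker ∂_3 − rank ∂_4 = (2 − 2) − 0 = 0, and there is no ∂_4, so H_3 = 0.

H_3 = 0.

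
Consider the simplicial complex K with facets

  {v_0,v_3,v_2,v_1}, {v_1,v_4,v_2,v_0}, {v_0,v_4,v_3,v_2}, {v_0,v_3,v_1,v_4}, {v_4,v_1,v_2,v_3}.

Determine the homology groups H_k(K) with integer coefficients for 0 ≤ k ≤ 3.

Take the total order v_0 < v_1 < v_2 < v_3 < v_4 on the vertex set. Then K (dimension 3) consists of the simplices:

  0-simplices (5): [v_0], [v_1], [v_2], [v_3], [v_4]
  1-simplices (10): [v_0,v_1], [v_0,v_2], [v_0,v_3], [v_0,v_4], [v_1,v_2], [v_1,v_3], [v_1,v_4], [v_2,v_3], [v_2,v_4], [v_3,v_4]
  2-simplices (10): [v_0,v_1,v_2], [v_0,v_1,v_3], [v_0,v_1,v_4], [v_0,v_2,v_3], [v_0,v_2,v_4], [v_0,v_3,v_4], [v_1,v_2,v_3], [v_1,v_2,v_4], [v_1,v_3,v_4], [v_2,v_3,v_4]
  3-simplices (5): [v_0,v_1,v_2,v_3], [v_0,v_1,v_2,v_4], [v_0,v_1,v_3,v_4], [v_0,v_2,v_3,v_4], [v_1,v_2,v_3,v_4]

giving chain groups C_0 ≅ Z^5, C_1 ≅ Z^10, C_2 ≅ Z^10, C_3 ≅ Z^5.

Boundary ∂_1: C_1 → C_0 is given by ∂[p,q] = [q] − [p]. For instance
  ∂[v_2,v_4] = [v_4] − [v_2].
The resulting 5×10 matrix has rank 4, and its Smith normal form has invariant factors (1,1,1,1).

Boundary ∂_2: C_2 → C_1 sends each 2-simplex [p,q,r] to [q,r] − [p,r] + [p,q]. For instance
  ∂[v_0,v_2,v_4] = [v_2,v_4] − [v_0,v_4] + [v_0,v_2],
  ∂[v_0,v_2,v_3] = [v_2,v_3] − [v_0,v_3] + [v_0,v_2].
The 10×10 boundary matrix has rank 6 and Smith normal form diag(1,1,1,1,1,1).

∂_3: C_3 → C_2 sends each 3-simplex σ to the alternating sum Σ_i (−1)^i (σ with its i-th vertex removed). For instance
  ∂[v_0,v_2,v_3,v_4] = [v_2,v_3,v_4] − [v_0,v_3,v_4] + [v_0,v_2,v_4] − [v_0,v_2,v_3],
  ∂[v_0,v_1,v_3,v_4] = [v_1,v_3,v_4] − [v_0,v_3,v_4] + [v_0,v_1,v_4] − [v_0,v_1,v_3].
The 10×5 boundary matrix has rank 4 and Smith normal form diag(1,1,1,1).

Reading off H_k = ker ∂_k / im ∂_{k+1}:

  H_0: rank C_0 − rank ∂_1 = 5 − 4 = 1, and the invariant factors of ∂_1 are all 1, so H_0 = Z.
  H_1: rank ker ∂_1 − rank ∂_2 = (10 − 4) − 6 = 0, and the invariant factors of ∂_2 are all 1, so H_1 = 0.
  H_2: rank ker ∂_2 − rank ∂_3 = (10 − 6) − 4 = 0, and the invariant factors of ∂_3 are all 1, so H_2 = 0.
  H_3: rank ker ∂_3 − rank ∂_4 = (5 − 4) − 0 = 1, and there is no ∂_4, so H_3 = Z.

As a check, the Euler characteristic is 5 − 10 + 10 − 5 = 0, which agrees with 1 − 0 + 0 − 1 = 0.
(K is a triangulation of the 3-sphere S^3.)

H_0 ≅ Z,  H_1 = 0,  H_2 = 0,  H_3 ≅ Z.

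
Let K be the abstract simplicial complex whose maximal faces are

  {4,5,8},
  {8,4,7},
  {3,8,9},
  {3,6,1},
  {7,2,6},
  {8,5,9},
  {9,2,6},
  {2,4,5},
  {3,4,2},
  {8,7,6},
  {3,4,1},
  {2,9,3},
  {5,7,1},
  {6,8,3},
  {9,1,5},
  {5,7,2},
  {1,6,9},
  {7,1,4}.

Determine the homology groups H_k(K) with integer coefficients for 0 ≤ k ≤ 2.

H_0 = Z,  H_1 = Z ⊕ Z_2,  H_2 = 0.

Take the total order 1 < 2 < 3 < 4 < 5 < 6 < 7 < 8 < 9 on the vertex set. Then K (dimension 2) consists of the simplices:

  0-simplices (9): [1], [2], [3], [4], [5], [6], [7], [8], [9]
  1-simplices (27): (27 of them)
  2-simplices (18): [1,3,4], [1,3,6], [1,4,7], [1,5,7], [1,5,9], [1,6,9], [2,3,4], [2,3,9], [2,4,5], [2,5,7], [2,6,7], [2,6,9], [3,6,8], [3,8,9], [4,5,8], [4,7,8], [5,8,9], [6,7,8]

Hence C_0 ≅ Z^9, C_1 ≅ Z^27, C_2 ≅ Z^18.

∂_1: C_1 → C_0 maps an edge to its endpoints' difference, ∂[p,q] = q − p. For instance
  ∂[2,7] = [7] − [2].
As a 9×27 matrix over Z this has rank 8, with invariant factors (1,1,1,1,1,1,1,1).

∂_2: C_2 → C_1 acts by ∂[p,q,r] = [q,r] − [p,r] + [p,q]. For instance
  ∂[2,3,4] = [3,4] − [2,4] + [2,3],
  ∂[4,7,8] = [7,8] − [4,8] + [4,7].
This gives a 27×18 integer matrix of rank 18; reducing to Smith normal form yields diagonal entries (1,1,1,1,1,1,1,1,1,1,1,1,1,1,1,1,1,2).

From H_k ≅ ker(∂_k) / im(∂_{k+1}) we obtain:

  H_0: rank C_0 − rank ∂_1 = 9 − 8 = 1, and the invariant factors of ∂_1 are all 1, so H_0 ≅ Z.
  H_1: rank ker ∂_1 − rank ∂_2 = (27 − 8) − 18 = 1, and ∂_2 has invariant factor 2 > 1, so H_1 ≅ Z ⊕ Z_2.
  H_2: rank ker ∂_2 − rank ∂_3 = (18 − 18) − 0 = 0, and there is no ∂_3, so H_2 ≅ 0.

As a check, the Euler characteristic is 9 − 27 + 18 = 0, which agrees with 1 − 1 + 0 = 0.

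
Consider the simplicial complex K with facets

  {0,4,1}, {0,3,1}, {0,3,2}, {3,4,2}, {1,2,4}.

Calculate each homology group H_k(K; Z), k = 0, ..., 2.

H_0 = Z,  H_1 = Z,  H_2 = 0.

Take the total order 0 < 1 < 2 < 3 < 4 on the vertex set. Then K (dimension 2) consists of the simplices:

  0-simplices (5): [0], [1], [2], [3], [4]
  1-simplices (10): [0,1], [0,2], [0,3], [0,4], [1,2], [1,3], [1,4], [2,3], [2,4], [3,4]
  2-simplices (5): [0,1,3], [0,1,4], [0,2,3], [1,2,4], [2,3,4]

Hence C_0 ≅ Z^5, C_1 ≅ Z^10, C_2 ≅ Z^5.

The boundary map ∂_1: C_1 → C_0 maps an edge to its endpoints' difference, ∂[p,q] = q − p.
The resulting 5×10 matrix has rank 4, and its Smith normal form has invariant factors (1,1,1,1).

The boundary map ∂_2: C_2 → C_1 acts by ∂[p,q,r] = [q,r] − [p,r] + [p,q]. For instance
  ∂[0,1,4] = [1,4] − [0,4] + [0,1],
  ∂[0,2,3] = [2,3] − [0,3] + [0,2].
The 10×5 boundary matrix has rank 5 and Smith normal form diag(1,1,1,1,1).

Reading off H_k = ker ∂_k / im ∂_{k+1}:

  H_0: rank C_0 − rank ∂_1 = 5 − 4 = 1, and the invariant factors of ∂_1 are all 1, so H_0 ≅ Z.
  H_1: rank ker ∂_1 − rank ∂_2 = (10 − 4) − 5 = 1, and the invariant factors of ∂_2 are all 1, so H_1 ≅ Z.
  H_2: rank ker ∂_2 − rank ∂_3 = (5 − 5) − 0 = 0, and there is no ∂_3, so H_2 ≅ 0.

As a check, the Euler characteristic is 5 − 10 + 5 = 0, which agrees with 1 − 1 + 0 = 0.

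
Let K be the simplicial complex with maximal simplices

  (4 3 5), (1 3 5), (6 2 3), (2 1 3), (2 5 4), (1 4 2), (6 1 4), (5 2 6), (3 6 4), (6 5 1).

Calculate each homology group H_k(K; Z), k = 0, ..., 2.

H_0 ≅ Z,  H_1 ≅ Z/2Z,  H_2 = 0.

Take the total order 1 < 2 < 3 < 4 < 5 < 6 on the vertex set. Then K (dimension 2) consists of the simplices:

  0-simplices (6): [1], [2], [3], [4], [5], [6]
  1-simplices (15): [1,2], [1,3], [1,4], [1,5], [1,6], [2,3], [2,4], [2,5], [2,6], [3,4], [3,5], [3,6], [4,5], [4,6], [5,6]
  2-simplices (10): [1,2,3], [1,2,4], [1,3,5], [1,4,6], [1,5,6], [2,3,6], [2,4,5], [2,5,6], [3,4,5], [3,4,6]

so the chain groups are C_0 ≅ Z^6, C_1 ≅ Z^15, C_2 ≅ Z^10.

∂_1: C_1 → C_0 maps an edge to its endpoints' difference, ∂[p,q] = q − p. For instance
  ∂[3,6] = [6] − [3].
This gives a 6×15 integer matrix of rank 5; reducing to Smith normal form yields diagonal entries (1,1,1,1,1).

The boundary map ∂_2: C_2 → C_1 sends each 2-simplex [p,q,r] to [q,r] − [p,r] + [p,q]. For instance
  ∂[1,5,6] = [5,6] − [1,6] + [1,5],
  ∂[3,4,6] = [4,6] − [3,6] + [3,4].
The resulting 15×10 matrix has rank 10, and its Smith normal form has invariant factors (1,1,1,1,1,1,1,1,1,2).

Computing H_k = (kernel of ∂_k) / (image of ∂_{k+1}):

  H_0: rank C_0 − rank ∂_1 = 6 − 5 = 1, and the invariant factors of ∂_1 are all 1, so H_0 ≅ Z.
  H_1: rank ker ∂_1 − rank ∂_2 = (15 − 5) − 10 = 0, and ∂_2 has invariant factor 2 > 1, so H_1 ≅ Z/2Z.
  H_2: rank ker ∂_2 − rank ∂_3 = (10 − 10) − 0 = 0, and there is no ∂_3, so H_2 ≅ 0.

(K is a triangulation of the real projective plane RP^2.)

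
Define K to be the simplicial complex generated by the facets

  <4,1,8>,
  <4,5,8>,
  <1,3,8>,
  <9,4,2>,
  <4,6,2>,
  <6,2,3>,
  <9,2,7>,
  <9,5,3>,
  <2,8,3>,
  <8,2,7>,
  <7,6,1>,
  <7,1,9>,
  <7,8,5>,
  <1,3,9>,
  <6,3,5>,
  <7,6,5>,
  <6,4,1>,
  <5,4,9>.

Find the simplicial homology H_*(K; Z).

H_0 ≅ Z,  H_1 ≅ Z^2,  H_2 ≅ Z.

We work with the vertex ordering 1 < 2 < 3 < 4 < 5 < 6 < 7 < 8 < 9. The simplices of K, each written with vertices in increasing order, are:

  0-simplices (9): [1], [2], [3], [4], [5], [6], [7], [8], [9]
  1-simplices (27): (27 of them)
  2-simplices (18): [1,3,8], [1,3,9], [1,4,6], [1,4,8], [1,6,7], [1,7,9], [2,3,6], [2,3,8], [2,4,6], [2,4,9], [2,7,8], [2,7,9], [3,5,6], [3,5,9], [4,5,8], [4,5,9], [5,6,7], [5,7,8]

giving chain groups C_0 ≅ Z^9, C_1 ≅ Z^27, C_2 ≅ Z^18.

∂_1: C_1 → C_0 sends each edge [p,q] (with p < q) to q − p. For instance
  ∂[2,8] = [8] − [2].
The resulting 9×27 matrix has rank 8, and its Smith normal form has invariant factors (1,1,1,1,1,1,1,1).

Boundary ∂_2: C_2 → C_1 maps a triangle to the signed sum of its edges. For instance
  ∂[2,7,8] = [7,8] − [2,8] + [2,7],
  ∂[5,7,8] = [7,8] − [5,8] + [5,7].
As a 27×18 matrix over Z this has rank 17, with invariant factors (1,1,1,1,1,1,1,1,1,1,1,1,1,1,1,1,1).

Now H_k = ker ∂_k / im ∂_{k+1}, so:

  H_0: rank C_0 − rank ∂_1 = 9 − 8 = 1, and the invariant factors of ∂_1 are all 1, so H_0 ≅ Z.
  H_1: rank ker ∂_1 − rank ∂_2 = (27 − 8) − 17 = 2, and the invariant factors of ∂_2 are all 1, so H_1 ≅ Z^2.
  H_2: rank ker ∂_2 − rank ∂_3 = (18 − 17) − 0 = 1, and there is no ∂_3, so H_2 ≅ Z.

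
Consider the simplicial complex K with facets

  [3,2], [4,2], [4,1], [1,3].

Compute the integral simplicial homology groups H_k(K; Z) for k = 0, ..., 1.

Take the total order 1 < 2 < 3 < 4 on the vertex set. Then K (dimension 1) consists of the simplices:

  0-simplices (4): [1], [2], [3], [4]
  1-simplices (4): [1,3], [1,4], [2,3], [2,4]

so the chain groups are C_0 ≅ Z^4, C_1 ≅ Z^4.

∂_1: C_1 → C_0 is given by ∂[p,q] = [q] − [p].
The resulting 4×4 matrix has rank 3, and its Smith normal form has invariant factors (1,1,1).

Computing H_k = (kernel of ∂_k) / (image of ∂_{k+1}):

  H_0: rank C_0 − rank ∂_1 = 4 − 3 = 1, and the invariant factors of ∂_1 are all 1, so H_0 = Z.
  H_1: rank ker ∂_1 − rank ∂_2 = (4 − 3) − 0 = 1, and there is no ∂_2, so H_1 = Z.

As a check, the Euler characteristic is 4 − 4 = 0, which agrees with 1 − 1 = 0.

H_0 = Z,  H_1 = Z.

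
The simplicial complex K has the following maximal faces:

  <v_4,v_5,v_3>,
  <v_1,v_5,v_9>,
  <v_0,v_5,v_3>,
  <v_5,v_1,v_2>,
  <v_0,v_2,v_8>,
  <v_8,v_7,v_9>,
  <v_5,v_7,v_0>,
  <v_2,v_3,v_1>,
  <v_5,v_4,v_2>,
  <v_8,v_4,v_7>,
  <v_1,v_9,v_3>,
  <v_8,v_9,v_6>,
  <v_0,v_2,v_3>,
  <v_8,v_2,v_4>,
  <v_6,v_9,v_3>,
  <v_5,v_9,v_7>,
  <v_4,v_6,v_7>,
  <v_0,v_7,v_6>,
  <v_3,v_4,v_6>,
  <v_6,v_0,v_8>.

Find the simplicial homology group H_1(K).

We work with the vertex ordering v_0 < v_1 < v_2 < v_3 < v_4 < v_5 < v_6 < v_7 < v_8 < v_9. The simplices of K, each written with vertices in increasing order, are:

  0-simplices (10): [v_0], [v_1], [v_2], [v_3], [v_4], [v_5], [v_6], [v_7], [v_8], [v_9]
  1-simplices (30): (30 of them)
  2-simplices (20): (20 of them)

giving chain groups C_0 ≅ Z^10, C_1 ≅ Z^30, C_2 ≅ Z^20.

Boundary ∂_1: C_1 → C_0 maps an edge to its endpoints' difference, ∂[p,q] = q − p.
As a 10×30 matrix over Z this has rank 9, with invariant factors (1,1,1,1,1,1,1,1,1).

Boundary ∂_2: C_2 → C_1 maps a triangle to the signed sum of its edges. For instance
  ∂[v_0,v_3,v_5] = [v_3,v_5] − [v_0,v_5] + [v_0,v_3],
  ∂[v_3,v_6,v_9] = [v_6,v_9] − [v_3,v_9] + [v_3,v_6].
The resulting 30×20 matrix has rank 20, and its Smith normal form has invariant factors (1,1,1,1,1,1,1,1,1,1,1,1,1,1,1,1,1,1,1,2).

Now H_k = ker ∂_k / im ∂_{k+1}, so:

  H_1: rank ker ∂_1 − rank ∂_2 = (30 − 9) − 20 = 1, and ∂_2 has invariant factor 2 > 1, so H_1 = Z ⊕ Z_2.

H_1 ≅ Z ⊕ Z_2.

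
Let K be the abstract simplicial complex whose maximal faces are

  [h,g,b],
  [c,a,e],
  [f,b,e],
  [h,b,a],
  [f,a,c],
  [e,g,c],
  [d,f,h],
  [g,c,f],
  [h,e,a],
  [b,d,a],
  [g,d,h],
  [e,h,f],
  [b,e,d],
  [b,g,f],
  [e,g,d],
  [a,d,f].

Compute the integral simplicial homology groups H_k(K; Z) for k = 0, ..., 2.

K has 8 vertices, 24 edges, 16 triangles.
rank ∂_0 = 0, rank ∂_1 = 7 ⇒ b_0 = 8 − 0 − 7 = 1; all invariant factors of ∂_1 are 1 so no torsion. So H_0 = Z.
rank ∂_1 = 7, rank ∂_2 = 15 ⇒ b_1 = 24 − 7 − 15 = 2; all invariant factors of ∂_2 are 1 so no torsion. So H_1 = Z^2.
rank ∂_2 = 15, rank ∂_3 = 0 ⇒ b_2 = 16 − 15 − 0 = 1. So H_2 = Z.

H_0 = Z,  H_1 = Z^2,  H_2 = Z.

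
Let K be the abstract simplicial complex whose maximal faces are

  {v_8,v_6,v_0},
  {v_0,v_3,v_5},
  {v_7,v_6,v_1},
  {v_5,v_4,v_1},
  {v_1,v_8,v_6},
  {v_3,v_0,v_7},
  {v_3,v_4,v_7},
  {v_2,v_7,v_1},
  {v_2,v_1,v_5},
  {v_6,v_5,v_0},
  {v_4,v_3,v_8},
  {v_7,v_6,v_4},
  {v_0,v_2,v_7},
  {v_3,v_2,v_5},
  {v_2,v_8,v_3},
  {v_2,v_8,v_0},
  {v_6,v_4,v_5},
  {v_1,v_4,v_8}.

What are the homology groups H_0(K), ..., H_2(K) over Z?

Fix the vertex order v_0 < v_1 < v_2 < v_3 < v_4 < v_5 < v_6 < v_7 < v_8 and write every simplex with vertices in increasing order. Then dim K = 2 and the simplices of K are:

  0-simplices (9): [v_0], [v_1], [v_2], [v_3], [v_4], [v_5], [v_6], [v_7], [v_8]
  1-simplices (27): (27 of them)
  2-simplices (18): (18 of them)

so the chain groups are C_0 ≅ Z^9, C_1 ≅ Z^27, C_2 ≅ Z^18.

Boundary ∂_1: C_1 → C_0 sends each edge [p,q] (with p < q) to q − p. For instance
  ∂[v_6,v_8] = [v_8] − [v_6].
This gives a 9×27 integer matrix of rank 8; reducing to Smith normal form yields diagonal entries (1,1,1,1,1,1,1,1).

Boundary ∂_2: C_2 → C_1 acts by ∂[p,q,r] = [q,r] − [p,r] + [p,q]. For instance
  ∂[v_2,v_3,v_8] = [v_3,v_8] − [v_2,v_8] + [v_2,v_3],
  ∂[v_4,v_6,v_7] = [v_6,v_7] − [v_4,v_7] + [v_4,v_6].
As a 27×18 matrix over Z this has rank 18, with invariant factors (1,1,1,1,1,1,1,1,1,1,1,1,1,1,1,1,1,2).

Now H_k = ker ∂_k / im ∂_{k+1}, so:

  H_0: rank C_0 − rank ∂_1 = 9 − 8 = 1, and the invariant factors of ∂_1 are all 1, so H_0 = Z.
  H_1: rank ker ∂_1 − rank ∂_2 = (27 − 8) − 18 = 1, and ∂_2 has invariant factor 2 > 1, so H_1 = Z ⊕ Z/2.
  H_2: rank ker ∂_2 − rank ∂_3 = (18 − 18) − 0 = 0, and there is no ∂_3, so H_2 = 0.

As a check, the Euler characteristic is 9 − 27 + 18 = 0, which agrees with 1 − 1 + 0 = 0.

H_0 ≅ Z,  H_1 ≅ Z ⊕ Z/2,  H_2 = 0.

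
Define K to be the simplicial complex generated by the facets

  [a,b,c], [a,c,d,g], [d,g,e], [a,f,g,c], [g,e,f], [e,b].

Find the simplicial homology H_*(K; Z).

K has 7 vertices, 15 edges, 10 triangles, 2 3-simplices.
rank ∂_0 = 0, rank ∂_1 = 6 ⇒ b_0 = 7 − 0 − 6 = 1; all invariant factors of ∂_1 are 1 so no torsion. So H_0 = Z.
rank ∂_1 = 6, rank ∂_2 = 8 ⇒ b_1 = 15 − 6 − 8 = 1; all invariant factors of ∂_2 are 1 so no torsion. So H_1 = Z.
rank ∂_2 = 8, rank ∂_3 = 2 ⇒ b_2 = 10 − 8 − 2 = 0; all invariant factors of ∂_3 are 1 so no torsion. So H_2 = 0.
rank ∂_3 = 2, rank ∂_4 = 0 ⇒ b_3 = 2 − 2 − 0 = 0. So H_3 = 0.

H_0 ≅ Z,  H_1 ≅ Z,  H_2 = 0,  H_3 = 0.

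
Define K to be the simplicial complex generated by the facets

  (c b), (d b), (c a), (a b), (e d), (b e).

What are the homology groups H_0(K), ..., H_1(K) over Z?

H_0 ≅ Z,  H_1 ≅ Z^2.

Take the total order a < b < c < d < e on the vertex set. Then K (dimension 1) consists of the simplices:

  0-simplices (5): a, b, c, d, e
  1-simplices (6): ab, ac, bc, bd, be, de

giving chain groups C_0 ≅ Z^5, C_1 ≅ Z^6.

∂_1: C_1 → C_0 maps an edge to its endpoints' difference, ∂[p,q] = q − p.
As a 5×6 matrix over Z this has rank 4, with invariant factors (1,1,1,1).

Now H_k = ker ∂_k / im ∂_{k+1}, so:

  H_0: rank C_0 − rank ∂_1 = 5 − 4 = 1, and the invariant factors of ∂_1 are all 1, so H_0 ≅ Z.
  H_1: rank ker ∂_1 − rank ∂_2 = (6 − 4) − 0 = 2, and there is no ∂_2, so H_1 ≅ Z^2.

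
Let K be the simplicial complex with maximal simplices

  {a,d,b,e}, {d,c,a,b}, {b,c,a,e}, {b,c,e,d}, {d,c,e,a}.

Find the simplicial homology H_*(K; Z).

H_0 = Z,  H_1 = 0,  H_2 = 0,  H_3 = Z.

Take the total order a < b < c < d < e on the vertex set. Then K (dimension 3) consists of the simplices:

  0-simplices (5): a, b, c, d, e
  1-simplices (10): ab, ac, ad, ae, bc, bd, be, cd, ce, de
  2-simplices (10): abc, abd, abe, acd, ace, ade, bcd, bce, bde, cde
  3-simplices (5): abcd, abce, abde, acde, bcde

so the chain groups are C_0 ≅ Z^5, C_1 ≅ Z^10, C_2 ≅ Z^10, C_3 ≅ Z^5.

The boundary map ∂_1: C_1 → C_0 is given by ∂[p,q] = [q] − [p].
As a 5×10 matrix over Z this has rank 4, with invariant factors (1,1,1,1).

Boundary ∂_2: C_2 → C_1 acts by ∂[p,q,r] = [q,r] − [p,r] + [p,q]. For instance
  ∂ade = de − ae + ad,
  ∂abe = be − ae + ab.
As a 10×10 matrix over Z this has rank 6, with invariant factors (1,1,1,1,1,1).

∂_3: C_3 → C_2 sends each 3-simplex σ to the alternating sum Σ_i (−1)^i (σ with its i-th vertex removed). For instance
  ∂abde = bde − ade + abe − abd,
  ∂bcde = cde − bde + bce − bcd.
The resulting 10×5 matrix has rank 4, and its Smith normal form has invariant factors (1,1,1,1).

Now H_k = ker ∂_k / im ∂_{k+1}, so:

  H_0: rank C_0 − rank ∂_1 = 5 − 4 = 1, and the invariant factors of ∂_1 are all 1, so H_0 ≅ Z.
  H_1: rank ker ∂_1 − rank ∂_2 = (10 − 4) − 6 = 0, and the invariant factors of ∂_2 are all 1, so H_1 ≅ 0.
  H_2: rank ker ∂_2 − rank ∂_3 = (10 − 6) − 4 = 0, and the invariant factors of ∂_3 are all 1, so H_2 ≅ 0.
  H_3: rank ker ∂_3 − rank ∂_4 = (5 − 4) − 0 = 1, and there is no ∂_4, so H_3 ≅ Z.

(K is a triangulation of the 3-sphere S^3.)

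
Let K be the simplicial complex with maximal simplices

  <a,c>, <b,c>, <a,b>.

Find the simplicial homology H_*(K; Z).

Take the total order a < b < c on the vertex set. Then K (dimension 1) consists of the simplices:

  0-simplices (3): a, b, c
  1-simplices (3): ab, ac, bc

giving chain groups C_0 ≅ Z^3, C_1 ≅ Z^3.

Boundary ∂_1: C_1 → C_0 sends each edge [p,q] (with p < q) to q − p. For instance
  ∂ab = b − a.
As a 3×3 matrix over Z this has rank 2, with invariant factors (1,1).

Now H_k = ker ∂_k / im ∂_{k+1}, so:

  H_0: rank C_0 − rank ∂_1 = 3 − 2 = 1, and the invariant factors of ∂_1 are all 1, so H_0 ≅ Z.
  H_1: rank ker ∂_1 − rank ∂_2 = (3 − 2) − 0 = 1, and there is no ∂_2, so H_1 ≅ Z.

As a check, the Euler characteristic is 3 − 3 = 0, which agrees with 1 − 1 = 0.

H_0 = Z,  H_1 = Z.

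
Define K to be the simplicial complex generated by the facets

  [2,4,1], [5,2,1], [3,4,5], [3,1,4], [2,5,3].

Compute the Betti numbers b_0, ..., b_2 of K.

Fix the vertex order 1 < 2 < 3 < 4 < 5 and write every simplex with vertices in increasing order. Then dim K = 2 and the simplices of K are:

  0-simplices (5): [1], [2], [3], [4], [5]
  1-simplices (10): [1,2], [1,3], [1,4], [1,5], [2,3], [2,4], [2,5], [3,4], [3,5], [4,5]
  2-simplices (5): [1,2,4], [1,2,5], [1,3,4], [2,3,5], [3,4,5]

giving chain groups C_0 ≅ Z^5, C_1 ≅ Z^10, C_2 ≅ Z^5.

∂_1: C_1 → C_0 sends each edge [p,q] (with p < q) to q − p.
As a 5×10 matrix over Z this has rank 4, with invariant factors (1,1,1,1).

The boundary map ∂_2: C_2 → C_1 acts by ∂[p,q,r] = [q,r] − [p,r] + [p,q]. For instance
  ∂[3,4,5] = [4,5] − [3,5] + [3,4],
  ∂[1,3,4] = [3,4] − [1,4] + [1,3].
This gives a 10×5 integer matrix of rank 5; reducing to Smith normal form yields diagonal entries (1,1,1,1,1).

Reading off H_k = ker ∂_k / im ∂_{k+1}:

  H_0: rank C_0 − rank ∂_1 = 5 − 4 = 1, and the invariant factors of ∂_1 are all 1, so H_0 = Z.
  H_1: rank ker ∂_1 − rank ∂_2 = (10 − 4) − 5 = 1, and the invariant factors of ∂_2 are all 1, so H_1 = Z.
  H_2: rank ker ∂_2 − rank ∂_3 = (5 − 5) − 0 = 0, and there is no ∂_3, so H_2 = 0.

Hence the Betti numbers are b_0 = 1, b_1 = 1, b_2 = 0.

b_0 = 1, b_1 = 1, b_2 = 0.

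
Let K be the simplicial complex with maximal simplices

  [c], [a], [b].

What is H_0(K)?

H_0 = Z^3.

Fix the vertex order a < b < c and write every simplex with vertices in increasing order. Then dim K = 0 and the simplices of K are:

  0-simplices (3): a, b, c

so the chain groups are C_0 ≅ Z^3.

Now H_k = ker ∂_k / im ∂_{k+1}, so:

  H_0: rank C_0 − rank ∂_1 = 3 − 0 = 3, and there is no ∂_1, so H_0 ≅ Z^3.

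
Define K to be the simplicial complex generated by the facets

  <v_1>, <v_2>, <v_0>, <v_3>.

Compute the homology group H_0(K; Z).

H_0 = Z^4.

We work with the vertex ordering v_0 < v_1 < v_2 < v_3. The simplices of K, each written with vertices in increasing order, are:

  0-simplices (4): [v_0], [v_1], [v_2], [v_3]

so the chain groups are C_0 ≅ Z^4.

Computing H_k = (kernel of ∂_k) / (image of ∂_{k+1}):

  H_0: rank C_0 − rank ∂_1 = 4 − 0 = 4, and there is no ∂_1, so H_0 = Z^4.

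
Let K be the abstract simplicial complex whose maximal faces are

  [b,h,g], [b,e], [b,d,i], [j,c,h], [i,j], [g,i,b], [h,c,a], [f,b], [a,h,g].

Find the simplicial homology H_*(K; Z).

H_0 ≅ Z,  H_1 ≅ Z,  H_2 = 0.

Take the total order a < b < c < d < e < f < g < h < i < j on the vertex set. Then K (dimension 2) consists of the simplices:

  0-simplices (10): a, b, c, d, e, f, g, h, i, j
  1-simplices (16): ac, ag, ah, bd, be, bf, bg, bh, bi, ch, cj, di, gh, gi, hj, ij
  2-simplices (6): ach, agh, bdi, bgh, bgi, chj

so the chain groups are C_0 ≅ Z^10, C_1 ≅ Z^16, C_2 ≅ Z^6.

∂_1: C_1 → C_0 sends each edge [p,q] (with p < q) to q − p. For instance
  ∂di = i − d.
The 10×16 boundary matrix has rank 9 and Smith normal form diag(1,1,1,1,1,1,1,1,1).

∂_2: C_2 → C_1 sends each 2-simplex [p,q,r] to [q,r] − [p,r] + [p,q]. For instance
  ∂agh = gh − ah + ag,
  ∂bgh = gh − bh + bg.
As a 16×6 matrix over Z this has rank 6, with invariant factors (1,1,1,1,1,1).

Reading off H_k = ker ∂_k / im ∂_{k+1}:

  H_0: rank C_0 − rank ∂_1 = 10 − 9 = 1, and the invariant factors of ∂_1 are all 1, so H_0 ≅ Z.
  H_1: rank ker ∂_1 − rank ∂_2 = (16 − 9) − 6 = 1, and the invariant factors of ∂_2 are all 1, so H_1 ≅ Z.
  H_2: rank ker ∂_2 − rank ∂_3 = (6 − 6) − 0 = 0, and there is no ∂_3, so H_2 ≅ 0.

As a check, the Euler characteristic is 10 − 16 + 6 = 0, which agrees with 1 − 1 + 0 = 0.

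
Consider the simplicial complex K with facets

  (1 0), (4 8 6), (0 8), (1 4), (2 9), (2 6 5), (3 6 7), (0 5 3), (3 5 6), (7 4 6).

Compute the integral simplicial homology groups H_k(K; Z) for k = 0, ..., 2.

Order the vertices as 0 < 1 < 2 < 3 < 4 < 5 < 6 < 7 < 8 < 9. Listing each simplex with vertices in this order, K has dimension 2 with simplices:

  0-simplices (10): [0], [1], [2], [3], [4], [5], [6], [7], [8], [9]
  1-simplices (17): [0,1], [0,3], [0,5], [0,8], [1,4], [2,5], [2,6], [2,9], [3,5], [3,6], [3,7], [4,6], [4,7], [4,8], [5,6], [6,7], [6,8]
  2-simplices (6): [0,3,5], [2,5,6], [3,5,6], [3,6,7], [4,6,7], [4,6,8]

so the chain groups are C_0 ≅ Z^10, C_1 ≅ Z^17, C_2 ≅ Z^6.

The boundary map ∂_1: C_1 → C_0 sends each edge [p,q] (with p < q) to q − p.
This gives a 10×17 integer matrix of rank 9; reducing to Smith normal form yields diagonal entries (1,1,1,1,1,1,1,1,1).

Boundary ∂_2: C_2 → C_1 maps a triangle to the signed sum of its edges. For instance
  ∂[4,6,7] = [6,7] − [4,7] + [4,6],
  ∂[2,5,6] = [5,6] − [2,6] + [2,5].
As a 17×6 matrix over Z this has rank 6, with invariant factors (1,1,1,1,1,1).

From H_k ≅ ker(∂_k) / im(∂_{k+1}) we obtain:

  H_0: rank C_0 − rank ∂_1 = 10 − 9 = 1, and the invariant factors of ∂_1 are all 1, so H_0 ≅ Z.
  H_1: rank ker ∂_1 − rank ∂_2 = (17 − 9) − 6 = 2, and the invariant factors of ∂_2 are all 1, so H_1 ≅ Z^2.
  H_2: rank ker ∂_2 − rank ∂_3 = (6 − 6) − 0 = 0, and there is no ∂_3, so H_2 ≅ 0.

H_0 = Z,  H_1 = Z^2,  H_2 = 0.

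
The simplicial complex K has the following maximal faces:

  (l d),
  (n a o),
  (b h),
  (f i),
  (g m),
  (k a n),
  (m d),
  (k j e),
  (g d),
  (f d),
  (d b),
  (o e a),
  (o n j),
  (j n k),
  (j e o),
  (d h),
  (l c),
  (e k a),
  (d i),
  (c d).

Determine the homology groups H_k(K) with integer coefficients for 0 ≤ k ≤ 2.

Fix the vertex order a < b < c < d < e < f < g < h < i < j < k < l < m < n < o and write every simplex with vertices in increasing order. Then dim K = 2 and the simplices of K are:

  0-simplices (15): a, b, c, d, e, f, g, h, i, j, k, l, m, n, o
  1-simplices (24): ae, ak, an, ao, bd, bh, cd, cl, df, dg, dh, di, dl, dm, ej, ek, eo, fi, gm, jk, jn, jo, kn, no
  2-simplices (8): aek, aeo, akn, ano, ejk, ejo, jkn, jno

giving chain groups C_0 ≅ Z^15, C_1 ≅ Z^24, C_2 ≅ Z^8.

Boundary ∂_1: C_1 → C_0 maps an edge to its endpoints' difference, ∂[p,q] = q − p. For instance
  ∂dm = m − d.
As a 15×24 matrix over Z this has rank 13, with invariant factors (1,1,1,1,1,1,1,1,1,1,1,1,1).

Boundary ∂_2: C_2 → C_1 acts by ∂[p,q,r] = [q,r] − [p,r] + [p,q]. For instance
  ∂ejk = jk − ek + ej,
  ∂akn = kn − an + ak.
This gives a 24×8 integer matrix of rank 7; reducing to Smith normal form yields diagonal entries (1,1,1,1,1,1,1).

Now H_k = ker ∂_k / im ∂_{k+1}, so:

  H_0: rank C_0 − rank ∂_1 = 15 − 13 = 2, and the invariant factors of ∂_1 are all 1, so H_0 ≅ Z^2.
  H_1: rank ker ∂_1 − rank ∂_2 = (24 − 13) − 7 = 4, and the invariant factors of ∂_2 are all 1, so H_1 ≅ Z^4.
  H_2: rank ker ∂_2 − rank ∂_3 = (8 − 7) − 0 = 1, and there is no ∂_3, so H_2 ≅ Z.

(K is a triangulation of the disjoint union of a wedge of 4 circles and the 2-sphere S^2.)

H_0 ≅ Z^2,  H_1 ≅ Z^4,  H_2 ≅ Z.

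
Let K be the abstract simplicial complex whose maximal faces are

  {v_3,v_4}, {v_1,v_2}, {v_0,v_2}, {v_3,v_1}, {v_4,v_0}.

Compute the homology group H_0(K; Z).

H_0 ≅ Z.

Order the vertices as v_0 < v_1 < v_2 < v_3 < v_4. Listing each simplex with vertices in this order, K has dimension 1 with simplices:

  0-simplices (5): [v_0], [v_1], [v_2], [v_3], [v_4]
  1-simplices (5): [v_0,v_2], [v_0,v_4], [v_1,v_2], [v_1,v_3], [v_3,v_4]

giving chain groups C_0 ≅ Z^5, C_1 ≅ Z^5.

Boundary ∂_1: C_1 → C_0 sends each edge [p,q] (with p < q) to q − p. For instance
  ∂[v_0,v_4] = [v_4] − [v_0].
The resulting 5×5 matrix has rank 4, and its Smith normal form has invariant factors (1,1,1,1).

Now H_k = ker ∂_k / im ∂_{k+1}, so:

  H_0: rank C_0 − rank ∂_1 = 5 − 4 = 1, and the invariant factors of ∂_1 are all 1, so H_0 = Z.

(K is a triangulation of the circle S^1.)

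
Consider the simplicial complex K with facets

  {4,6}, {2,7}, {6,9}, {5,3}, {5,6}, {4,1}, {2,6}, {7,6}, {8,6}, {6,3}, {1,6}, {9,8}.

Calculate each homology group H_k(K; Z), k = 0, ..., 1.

H_0 ≅ Z,  H_1 ≅ Z^4.

Order the vertices as 1 < 2 < 3 < 4 < 5 < 6 < 7 < 8 < 9. Listing each simplex with vertices in this order, K has dimension 1 with simplices:

  0-simplices (9): [1], [2], [3], [4], [5], [6], [7], [8], [9]
  1-simplices (12): [1,4], [1,6], [2,6], [2,7], [3,5], [3,6], [4,6], [5,6], [6,7], [6,8], [6,9], [8,9]

giving chain groups C_0 ≅ Z^9, C_1 ≅ Z^12.

∂_1: C_1 → C_0 sends each edge [p,q] (with p < q) to q − p. For instance
  ∂[4,6] = [6] − [4].
The 9×12 boundary matrix has rank 8 and Smith normal form diag(1,1,1,1,1,1,1,1).

Computing H_k = (kernel of ∂_k) / (image of ∂_{k+1}):

  H_0: rank C_0 − rank ∂_1 = 9 − 8 = 1, and the invariant factors of ∂_1 are all 1, so H_0 ≅ Z.
  H_1: rank ker ∂_1 − rank ∂_2 = (12 − 8) − 0 = 4, and there is no ∂_2, so H_1 ≅ Z^4.

As a check, the Euler characteristic is 9 − 12 = -3, which agrees with 1 − 4 = -3.
(K is a triangulation of a wedge of 4 circles.)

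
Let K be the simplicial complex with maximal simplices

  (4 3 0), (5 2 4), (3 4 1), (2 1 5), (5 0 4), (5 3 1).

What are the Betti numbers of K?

Fix the vertex order 0 < 1 < 2 < 3 < 4 < 5 and write every simplex with vertices in increasing order. Then dim K = 2 and the simplices of K are:

  0-simplices (6): [0], [1], [2], [3], [4], [5]
  1-simplices (12): [0,3], [0,4], [0,5], [1,2], [1,3], [1,4], [1,5], [2,4], [2,5], [3,4], [3,5], [4,5]
  2-simplices (6): [0,3,4], [0,4,5], [1,2,5], [1,3,4], [1,3,5], [2,4,5]

giving chain groups C_0 ≅ Z^6, C_1 ≅ Z^12, C_2 ≅ Z^6.

Boundary ∂_1: C_1 → C_0 is given by ∂[p,q] = [q] − [p]. For instance
  ∂[0,5] = [5] − [0].
As a 6×12 matrix over Z this has rank 5, with invariant factors (1,1,1,1,1).

∂_2: C_2 → C_1 acts by ∂[p,q,r] = [q,r] − [p,r] + [p,q]. For instance
  ∂[1,3,5] = [3,5] − [1,5] + [1,3],
  ∂[1,3,4] = [3,4] − [1,4] + [1,3].
The resulting 12×6 matrix has rank 6, and its Smith normal form has invariant factors (1,1,1,1,1,1).

Computing H_k = (kernel of ∂_k) / (image of ∂_{k+1}):

  H_0: rank C_0 − rank ∂_1 = 6 − 5 = 1, and the invariant factors of ∂_1 are all 1, so H_0 ≅ Z.
  H_1: rank ker ∂_1 − rank ∂_2 = (12 − 5) − 6 = 1, and the invariant factors of ∂_2 are all 1, so H_1 ≅ Z.
  H_2: rank ker ∂_2 − rank ∂_3 = (6 − 6) − 0 = 0, and there is no ∂_3, so H_2 ≅ 0.

Hence the Betti numbers are b_0 = 1, b_1 = 1, b_2 = 0.

b_0 = 1, b_1 = 1, b_2 = 0.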